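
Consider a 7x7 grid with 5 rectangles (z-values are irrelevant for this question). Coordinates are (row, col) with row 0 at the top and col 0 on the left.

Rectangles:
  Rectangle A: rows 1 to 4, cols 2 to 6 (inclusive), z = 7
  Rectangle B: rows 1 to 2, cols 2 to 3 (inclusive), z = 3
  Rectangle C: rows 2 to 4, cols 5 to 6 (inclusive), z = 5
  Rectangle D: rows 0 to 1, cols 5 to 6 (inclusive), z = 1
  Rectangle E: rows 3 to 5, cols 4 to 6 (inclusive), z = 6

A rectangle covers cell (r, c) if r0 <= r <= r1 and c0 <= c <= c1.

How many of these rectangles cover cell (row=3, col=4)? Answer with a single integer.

Check cell (3,4):
  A: rows 1-4 cols 2-6 -> covers
  B: rows 1-2 cols 2-3 -> outside (row miss)
  C: rows 2-4 cols 5-6 -> outside (col miss)
  D: rows 0-1 cols 5-6 -> outside (row miss)
  E: rows 3-5 cols 4-6 -> covers
Count covering = 2

Answer: 2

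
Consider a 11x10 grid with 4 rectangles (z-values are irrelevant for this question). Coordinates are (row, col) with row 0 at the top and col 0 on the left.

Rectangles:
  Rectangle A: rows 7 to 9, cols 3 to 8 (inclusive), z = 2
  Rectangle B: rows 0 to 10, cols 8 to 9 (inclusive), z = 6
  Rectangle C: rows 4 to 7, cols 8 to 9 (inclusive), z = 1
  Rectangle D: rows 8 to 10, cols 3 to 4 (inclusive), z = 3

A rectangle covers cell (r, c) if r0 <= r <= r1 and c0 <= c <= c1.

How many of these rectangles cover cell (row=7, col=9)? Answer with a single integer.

Answer: 2

Derivation:
Check cell (7,9):
  A: rows 7-9 cols 3-8 -> outside (col miss)
  B: rows 0-10 cols 8-9 -> covers
  C: rows 4-7 cols 8-9 -> covers
  D: rows 8-10 cols 3-4 -> outside (row miss)
Count covering = 2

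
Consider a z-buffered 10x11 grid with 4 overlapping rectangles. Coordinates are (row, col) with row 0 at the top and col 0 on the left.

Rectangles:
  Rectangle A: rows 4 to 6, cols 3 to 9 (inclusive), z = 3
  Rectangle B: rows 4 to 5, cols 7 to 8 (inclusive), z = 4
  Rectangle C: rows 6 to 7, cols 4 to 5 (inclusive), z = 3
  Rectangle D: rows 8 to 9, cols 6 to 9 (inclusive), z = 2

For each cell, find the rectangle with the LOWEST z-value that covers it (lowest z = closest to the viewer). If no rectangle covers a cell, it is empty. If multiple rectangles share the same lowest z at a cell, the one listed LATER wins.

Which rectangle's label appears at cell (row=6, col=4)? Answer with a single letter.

Check cell (6,4):
  A: rows 4-6 cols 3-9 z=3 -> covers; best now A (z=3)
  B: rows 4-5 cols 7-8 -> outside (row miss)
  C: rows 6-7 cols 4-5 z=3 -> covers; best now C (z=3)
  D: rows 8-9 cols 6-9 -> outside (row miss)
Winner: C at z=3

Answer: C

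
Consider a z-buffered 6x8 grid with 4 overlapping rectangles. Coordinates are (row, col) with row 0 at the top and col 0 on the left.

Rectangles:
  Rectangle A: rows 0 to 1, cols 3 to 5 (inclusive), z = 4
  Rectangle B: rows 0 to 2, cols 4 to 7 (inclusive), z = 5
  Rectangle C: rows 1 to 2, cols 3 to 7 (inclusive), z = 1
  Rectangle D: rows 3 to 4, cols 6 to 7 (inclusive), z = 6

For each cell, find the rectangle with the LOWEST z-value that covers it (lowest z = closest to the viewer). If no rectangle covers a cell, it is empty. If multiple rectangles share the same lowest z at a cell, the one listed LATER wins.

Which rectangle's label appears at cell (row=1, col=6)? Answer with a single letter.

Answer: C

Derivation:
Check cell (1,6):
  A: rows 0-1 cols 3-5 -> outside (col miss)
  B: rows 0-2 cols 4-7 z=5 -> covers; best now B (z=5)
  C: rows 1-2 cols 3-7 z=1 -> covers; best now C (z=1)
  D: rows 3-4 cols 6-7 -> outside (row miss)
Winner: C at z=1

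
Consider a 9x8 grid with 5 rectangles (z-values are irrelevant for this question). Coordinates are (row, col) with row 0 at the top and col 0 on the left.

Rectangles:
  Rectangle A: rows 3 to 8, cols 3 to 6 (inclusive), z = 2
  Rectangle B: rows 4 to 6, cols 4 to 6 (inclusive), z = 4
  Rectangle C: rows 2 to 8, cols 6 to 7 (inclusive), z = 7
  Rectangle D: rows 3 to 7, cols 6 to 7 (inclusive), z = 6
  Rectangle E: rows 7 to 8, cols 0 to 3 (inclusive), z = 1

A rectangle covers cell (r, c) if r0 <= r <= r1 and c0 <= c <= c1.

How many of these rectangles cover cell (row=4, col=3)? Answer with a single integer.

Answer: 1

Derivation:
Check cell (4,3):
  A: rows 3-8 cols 3-6 -> covers
  B: rows 4-6 cols 4-6 -> outside (col miss)
  C: rows 2-8 cols 6-7 -> outside (col miss)
  D: rows 3-7 cols 6-7 -> outside (col miss)
  E: rows 7-8 cols 0-3 -> outside (row miss)
Count covering = 1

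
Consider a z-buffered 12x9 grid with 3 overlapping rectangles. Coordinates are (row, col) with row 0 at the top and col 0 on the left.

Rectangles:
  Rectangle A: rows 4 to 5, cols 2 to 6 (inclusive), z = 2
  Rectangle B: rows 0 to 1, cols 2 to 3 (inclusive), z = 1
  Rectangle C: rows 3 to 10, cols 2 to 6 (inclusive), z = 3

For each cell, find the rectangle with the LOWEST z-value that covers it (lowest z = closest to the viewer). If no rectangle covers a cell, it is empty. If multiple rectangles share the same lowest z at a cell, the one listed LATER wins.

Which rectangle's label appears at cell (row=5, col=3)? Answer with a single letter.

Answer: A

Derivation:
Check cell (5,3):
  A: rows 4-5 cols 2-6 z=2 -> covers; best now A (z=2)
  B: rows 0-1 cols 2-3 -> outside (row miss)
  C: rows 3-10 cols 2-6 z=3 -> covers; best now A (z=2)
Winner: A at z=2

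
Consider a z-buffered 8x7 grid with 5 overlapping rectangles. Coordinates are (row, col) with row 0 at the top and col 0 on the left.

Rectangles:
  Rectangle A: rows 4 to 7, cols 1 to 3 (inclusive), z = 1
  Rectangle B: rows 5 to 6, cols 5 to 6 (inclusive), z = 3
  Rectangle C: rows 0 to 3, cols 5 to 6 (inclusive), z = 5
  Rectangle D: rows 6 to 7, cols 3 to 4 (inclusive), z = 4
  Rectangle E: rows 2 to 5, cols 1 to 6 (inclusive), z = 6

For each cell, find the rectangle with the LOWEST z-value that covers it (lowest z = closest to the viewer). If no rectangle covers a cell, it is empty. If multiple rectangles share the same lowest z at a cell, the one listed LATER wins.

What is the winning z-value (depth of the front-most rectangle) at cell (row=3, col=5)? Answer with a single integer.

Check cell (3,5):
  A: rows 4-7 cols 1-3 -> outside (row miss)
  B: rows 5-6 cols 5-6 -> outside (row miss)
  C: rows 0-3 cols 5-6 z=5 -> covers; best now C (z=5)
  D: rows 6-7 cols 3-4 -> outside (row miss)
  E: rows 2-5 cols 1-6 z=6 -> covers; best now C (z=5)
Winner: C at z=5

Answer: 5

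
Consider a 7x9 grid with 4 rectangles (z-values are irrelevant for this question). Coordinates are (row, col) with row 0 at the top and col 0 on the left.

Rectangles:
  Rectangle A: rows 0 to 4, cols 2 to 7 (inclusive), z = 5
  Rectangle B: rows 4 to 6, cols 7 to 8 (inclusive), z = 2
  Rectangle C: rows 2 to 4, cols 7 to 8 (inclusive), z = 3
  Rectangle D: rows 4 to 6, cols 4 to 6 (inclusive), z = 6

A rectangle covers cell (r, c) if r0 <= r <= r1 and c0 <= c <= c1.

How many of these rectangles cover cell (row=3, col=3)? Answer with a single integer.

Answer: 1

Derivation:
Check cell (3,3):
  A: rows 0-4 cols 2-7 -> covers
  B: rows 4-6 cols 7-8 -> outside (row miss)
  C: rows 2-4 cols 7-8 -> outside (col miss)
  D: rows 4-6 cols 4-6 -> outside (row miss)
Count covering = 1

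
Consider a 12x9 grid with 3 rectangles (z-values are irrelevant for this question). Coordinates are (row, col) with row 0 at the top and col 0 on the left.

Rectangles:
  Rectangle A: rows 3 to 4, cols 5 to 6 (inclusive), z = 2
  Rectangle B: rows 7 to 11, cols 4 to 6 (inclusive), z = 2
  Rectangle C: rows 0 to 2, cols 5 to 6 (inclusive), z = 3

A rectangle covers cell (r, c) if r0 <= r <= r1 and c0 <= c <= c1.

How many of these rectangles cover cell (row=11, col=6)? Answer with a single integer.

Answer: 1

Derivation:
Check cell (11,6):
  A: rows 3-4 cols 5-6 -> outside (row miss)
  B: rows 7-11 cols 4-6 -> covers
  C: rows 0-2 cols 5-6 -> outside (row miss)
Count covering = 1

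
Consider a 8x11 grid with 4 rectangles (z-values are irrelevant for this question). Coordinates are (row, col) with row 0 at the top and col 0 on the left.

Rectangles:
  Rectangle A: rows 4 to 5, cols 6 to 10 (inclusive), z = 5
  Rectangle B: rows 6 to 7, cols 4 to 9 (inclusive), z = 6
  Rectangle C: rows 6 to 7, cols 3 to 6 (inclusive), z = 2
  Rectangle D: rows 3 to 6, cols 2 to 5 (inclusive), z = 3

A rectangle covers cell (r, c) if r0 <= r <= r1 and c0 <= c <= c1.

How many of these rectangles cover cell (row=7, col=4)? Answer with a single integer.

Answer: 2

Derivation:
Check cell (7,4):
  A: rows 4-5 cols 6-10 -> outside (row miss)
  B: rows 6-7 cols 4-9 -> covers
  C: rows 6-7 cols 3-6 -> covers
  D: rows 3-6 cols 2-5 -> outside (row miss)
Count covering = 2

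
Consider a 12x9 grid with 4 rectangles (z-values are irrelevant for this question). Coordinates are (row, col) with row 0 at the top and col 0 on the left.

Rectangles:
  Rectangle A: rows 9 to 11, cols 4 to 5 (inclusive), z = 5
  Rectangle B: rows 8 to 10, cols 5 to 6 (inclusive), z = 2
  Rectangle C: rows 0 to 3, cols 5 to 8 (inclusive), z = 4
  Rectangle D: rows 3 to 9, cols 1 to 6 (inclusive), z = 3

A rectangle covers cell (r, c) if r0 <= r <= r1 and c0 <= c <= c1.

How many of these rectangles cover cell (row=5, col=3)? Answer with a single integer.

Answer: 1

Derivation:
Check cell (5,3):
  A: rows 9-11 cols 4-5 -> outside (row miss)
  B: rows 8-10 cols 5-6 -> outside (row miss)
  C: rows 0-3 cols 5-8 -> outside (row miss)
  D: rows 3-9 cols 1-6 -> covers
Count covering = 1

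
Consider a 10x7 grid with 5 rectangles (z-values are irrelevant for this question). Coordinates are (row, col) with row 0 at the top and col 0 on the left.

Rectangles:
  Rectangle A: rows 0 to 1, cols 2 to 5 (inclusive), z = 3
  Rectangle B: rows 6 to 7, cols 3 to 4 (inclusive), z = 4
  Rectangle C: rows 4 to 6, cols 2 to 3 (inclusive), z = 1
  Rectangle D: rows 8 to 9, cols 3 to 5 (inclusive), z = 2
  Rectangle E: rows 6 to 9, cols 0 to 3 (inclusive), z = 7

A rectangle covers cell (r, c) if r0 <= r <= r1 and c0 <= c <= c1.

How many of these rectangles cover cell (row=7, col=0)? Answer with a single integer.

Answer: 1

Derivation:
Check cell (7,0):
  A: rows 0-1 cols 2-5 -> outside (row miss)
  B: rows 6-7 cols 3-4 -> outside (col miss)
  C: rows 4-6 cols 2-3 -> outside (row miss)
  D: rows 8-9 cols 3-5 -> outside (row miss)
  E: rows 6-9 cols 0-3 -> covers
Count covering = 1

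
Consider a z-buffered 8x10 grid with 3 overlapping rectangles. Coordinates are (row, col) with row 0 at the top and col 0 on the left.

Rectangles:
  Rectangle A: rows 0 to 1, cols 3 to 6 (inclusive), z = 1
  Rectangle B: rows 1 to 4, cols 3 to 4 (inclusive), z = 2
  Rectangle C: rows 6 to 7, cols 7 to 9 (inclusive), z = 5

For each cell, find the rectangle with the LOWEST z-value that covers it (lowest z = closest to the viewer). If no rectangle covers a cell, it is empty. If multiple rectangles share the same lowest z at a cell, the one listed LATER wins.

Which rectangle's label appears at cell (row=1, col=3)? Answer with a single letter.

Check cell (1,3):
  A: rows 0-1 cols 3-6 z=1 -> covers; best now A (z=1)
  B: rows 1-4 cols 3-4 z=2 -> covers; best now A (z=1)
  C: rows 6-7 cols 7-9 -> outside (row miss)
Winner: A at z=1

Answer: A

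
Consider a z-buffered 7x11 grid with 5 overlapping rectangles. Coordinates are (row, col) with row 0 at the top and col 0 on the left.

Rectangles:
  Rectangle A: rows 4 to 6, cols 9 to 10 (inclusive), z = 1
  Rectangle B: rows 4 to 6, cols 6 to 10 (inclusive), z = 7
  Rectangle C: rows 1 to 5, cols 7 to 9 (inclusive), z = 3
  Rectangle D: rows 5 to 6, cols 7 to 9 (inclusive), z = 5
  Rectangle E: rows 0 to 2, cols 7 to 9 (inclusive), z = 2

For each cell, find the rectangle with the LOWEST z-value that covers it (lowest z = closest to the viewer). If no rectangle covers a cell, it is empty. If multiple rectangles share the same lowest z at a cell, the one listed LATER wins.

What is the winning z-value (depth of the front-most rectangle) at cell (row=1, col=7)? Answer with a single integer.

Answer: 2

Derivation:
Check cell (1,7):
  A: rows 4-6 cols 9-10 -> outside (row miss)
  B: rows 4-6 cols 6-10 -> outside (row miss)
  C: rows 1-5 cols 7-9 z=3 -> covers; best now C (z=3)
  D: rows 5-6 cols 7-9 -> outside (row miss)
  E: rows 0-2 cols 7-9 z=2 -> covers; best now E (z=2)
Winner: E at z=2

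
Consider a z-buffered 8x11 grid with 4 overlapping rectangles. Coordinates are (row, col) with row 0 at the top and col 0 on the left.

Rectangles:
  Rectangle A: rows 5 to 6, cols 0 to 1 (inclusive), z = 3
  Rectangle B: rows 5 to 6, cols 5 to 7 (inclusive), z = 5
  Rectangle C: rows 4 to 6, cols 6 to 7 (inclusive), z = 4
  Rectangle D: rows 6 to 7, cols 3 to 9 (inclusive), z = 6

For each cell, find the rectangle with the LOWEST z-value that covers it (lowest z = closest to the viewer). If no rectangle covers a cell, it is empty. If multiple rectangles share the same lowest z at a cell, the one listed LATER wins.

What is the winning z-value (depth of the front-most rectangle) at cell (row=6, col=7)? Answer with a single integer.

Check cell (6,7):
  A: rows 5-6 cols 0-1 -> outside (col miss)
  B: rows 5-6 cols 5-7 z=5 -> covers; best now B (z=5)
  C: rows 4-6 cols 6-7 z=4 -> covers; best now C (z=4)
  D: rows 6-7 cols 3-9 z=6 -> covers; best now C (z=4)
Winner: C at z=4

Answer: 4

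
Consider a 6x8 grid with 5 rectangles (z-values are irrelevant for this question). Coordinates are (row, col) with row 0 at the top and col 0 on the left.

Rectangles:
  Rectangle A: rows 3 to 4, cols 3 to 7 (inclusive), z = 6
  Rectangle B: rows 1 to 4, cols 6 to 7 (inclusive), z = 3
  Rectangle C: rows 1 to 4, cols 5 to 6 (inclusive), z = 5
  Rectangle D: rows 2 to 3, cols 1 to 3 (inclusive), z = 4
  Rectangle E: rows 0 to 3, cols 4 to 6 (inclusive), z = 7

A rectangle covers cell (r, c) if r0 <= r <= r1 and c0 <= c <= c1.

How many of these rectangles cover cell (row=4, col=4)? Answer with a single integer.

Check cell (4,4):
  A: rows 3-4 cols 3-7 -> covers
  B: rows 1-4 cols 6-7 -> outside (col miss)
  C: rows 1-4 cols 5-6 -> outside (col miss)
  D: rows 2-3 cols 1-3 -> outside (row miss)
  E: rows 0-3 cols 4-6 -> outside (row miss)
Count covering = 1

Answer: 1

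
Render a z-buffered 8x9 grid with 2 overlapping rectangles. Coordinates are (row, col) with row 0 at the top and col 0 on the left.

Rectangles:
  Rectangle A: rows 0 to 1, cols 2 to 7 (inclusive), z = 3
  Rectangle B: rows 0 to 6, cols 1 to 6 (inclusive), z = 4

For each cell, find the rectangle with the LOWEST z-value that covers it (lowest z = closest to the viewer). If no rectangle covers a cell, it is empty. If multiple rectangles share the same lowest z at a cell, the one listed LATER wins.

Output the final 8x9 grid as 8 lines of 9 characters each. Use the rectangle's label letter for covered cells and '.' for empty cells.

.BAAAAAA.
.BAAAAAA.
.BBBBBB..
.BBBBBB..
.BBBBBB..
.BBBBBB..
.BBBBBB..
.........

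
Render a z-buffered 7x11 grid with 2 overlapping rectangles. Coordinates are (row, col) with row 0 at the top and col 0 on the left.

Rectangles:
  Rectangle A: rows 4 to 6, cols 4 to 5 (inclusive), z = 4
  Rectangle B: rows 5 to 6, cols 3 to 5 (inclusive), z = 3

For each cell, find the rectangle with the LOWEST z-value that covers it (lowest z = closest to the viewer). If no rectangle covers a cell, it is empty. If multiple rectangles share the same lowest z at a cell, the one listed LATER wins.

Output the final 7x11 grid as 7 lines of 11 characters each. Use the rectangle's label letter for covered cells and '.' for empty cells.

...........
...........
...........
...........
....AA.....
...BBB.....
...BBB.....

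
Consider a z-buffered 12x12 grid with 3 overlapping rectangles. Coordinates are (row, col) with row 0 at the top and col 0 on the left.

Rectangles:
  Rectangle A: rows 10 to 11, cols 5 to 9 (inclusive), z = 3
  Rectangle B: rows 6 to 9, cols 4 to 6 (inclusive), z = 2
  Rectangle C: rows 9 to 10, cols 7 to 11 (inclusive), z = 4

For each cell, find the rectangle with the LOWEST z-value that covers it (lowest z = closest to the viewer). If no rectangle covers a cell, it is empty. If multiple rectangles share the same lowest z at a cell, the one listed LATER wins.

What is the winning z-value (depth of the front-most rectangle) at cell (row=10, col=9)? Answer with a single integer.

Check cell (10,9):
  A: rows 10-11 cols 5-9 z=3 -> covers; best now A (z=3)
  B: rows 6-9 cols 4-6 -> outside (row miss)
  C: rows 9-10 cols 7-11 z=4 -> covers; best now A (z=3)
Winner: A at z=3

Answer: 3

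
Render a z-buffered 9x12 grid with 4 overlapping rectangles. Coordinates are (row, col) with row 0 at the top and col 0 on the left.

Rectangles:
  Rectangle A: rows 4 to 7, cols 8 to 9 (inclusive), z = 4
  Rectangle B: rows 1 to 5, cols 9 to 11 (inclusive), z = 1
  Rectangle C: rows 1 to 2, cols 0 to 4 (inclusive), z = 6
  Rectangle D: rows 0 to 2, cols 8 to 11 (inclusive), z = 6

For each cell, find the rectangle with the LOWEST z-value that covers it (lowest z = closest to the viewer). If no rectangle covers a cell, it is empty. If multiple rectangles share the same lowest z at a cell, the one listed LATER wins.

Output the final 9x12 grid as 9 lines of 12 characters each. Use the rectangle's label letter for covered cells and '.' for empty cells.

........DDDD
CCCCC...DBBB
CCCCC...DBBB
.........BBB
........ABBB
........ABBB
........AA..
........AA..
............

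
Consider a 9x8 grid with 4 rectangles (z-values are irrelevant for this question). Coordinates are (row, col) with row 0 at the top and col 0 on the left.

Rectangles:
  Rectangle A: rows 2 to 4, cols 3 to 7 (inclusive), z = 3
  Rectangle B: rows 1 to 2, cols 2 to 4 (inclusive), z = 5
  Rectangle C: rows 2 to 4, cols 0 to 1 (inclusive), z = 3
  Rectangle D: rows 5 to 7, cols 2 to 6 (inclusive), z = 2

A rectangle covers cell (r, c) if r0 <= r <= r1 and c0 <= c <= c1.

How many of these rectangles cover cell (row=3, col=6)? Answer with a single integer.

Answer: 1

Derivation:
Check cell (3,6):
  A: rows 2-4 cols 3-7 -> covers
  B: rows 1-2 cols 2-4 -> outside (row miss)
  C: rows 2-4 cols 0-1 -> outside (col miss)
  D: rows 5-7 cols 2-6 -> outside (row miss)
Count covering = 1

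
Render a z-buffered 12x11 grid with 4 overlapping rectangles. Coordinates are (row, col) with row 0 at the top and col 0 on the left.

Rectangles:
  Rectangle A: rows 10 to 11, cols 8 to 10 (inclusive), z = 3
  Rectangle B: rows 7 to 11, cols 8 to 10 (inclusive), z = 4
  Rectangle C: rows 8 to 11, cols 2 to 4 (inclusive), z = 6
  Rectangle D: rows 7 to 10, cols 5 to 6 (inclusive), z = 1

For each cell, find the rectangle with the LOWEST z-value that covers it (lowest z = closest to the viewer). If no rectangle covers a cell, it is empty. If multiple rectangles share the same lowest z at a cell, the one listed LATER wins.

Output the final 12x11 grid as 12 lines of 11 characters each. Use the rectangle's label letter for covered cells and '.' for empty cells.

...........
...........
...........
...........
...........
...........
...........
.....DD.BBB
..CCCDD.BBB
..CCCDD.BBB
..CCCDD.AAA
..CCC...AAA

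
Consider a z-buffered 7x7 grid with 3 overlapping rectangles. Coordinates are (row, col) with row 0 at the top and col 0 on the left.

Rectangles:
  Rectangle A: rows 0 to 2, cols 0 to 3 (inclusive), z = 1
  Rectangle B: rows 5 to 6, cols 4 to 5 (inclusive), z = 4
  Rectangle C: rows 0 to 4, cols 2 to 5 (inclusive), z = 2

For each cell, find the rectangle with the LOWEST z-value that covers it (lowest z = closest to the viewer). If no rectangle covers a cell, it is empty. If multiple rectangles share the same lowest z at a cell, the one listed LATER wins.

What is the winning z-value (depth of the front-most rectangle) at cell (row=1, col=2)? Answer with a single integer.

Answer: 1

Derivation:
Check cell (1,2):
  A: rows 0-2 cols 0-3 z=1 -> covers; best now A (z=1)
  B: rows 5-6 cols 4-5 -> outside (row miss)
  C: rows 0-4 cols 2-5 z=2 -> covers; best now A (z=1)
Winner: A at z=1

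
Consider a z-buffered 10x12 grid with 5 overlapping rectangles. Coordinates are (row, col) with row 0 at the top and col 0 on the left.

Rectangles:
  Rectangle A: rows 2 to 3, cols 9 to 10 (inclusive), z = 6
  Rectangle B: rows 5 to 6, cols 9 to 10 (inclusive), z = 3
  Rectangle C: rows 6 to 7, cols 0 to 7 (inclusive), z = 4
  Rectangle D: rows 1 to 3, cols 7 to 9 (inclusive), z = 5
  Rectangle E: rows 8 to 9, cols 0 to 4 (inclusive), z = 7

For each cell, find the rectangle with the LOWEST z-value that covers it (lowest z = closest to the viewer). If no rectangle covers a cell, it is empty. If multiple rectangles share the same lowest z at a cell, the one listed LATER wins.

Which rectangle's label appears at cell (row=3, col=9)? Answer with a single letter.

Check cell (3,9):
  A: rows 2-3 cols 9-10 z=6 -> covers; best now A (z=6)
  B: rows 5-6 cols 9-10 -> outside (row miss)
  C: rows 6-7 cols 0-7 -> outside (row miss)
  D: rows 1-3 cols 7-9 z=5 -> covers; best now D (z=5)
  E: rows 8-9 cols 0-4 -> outside (row miss)
Winner: D at z=5

Answer: D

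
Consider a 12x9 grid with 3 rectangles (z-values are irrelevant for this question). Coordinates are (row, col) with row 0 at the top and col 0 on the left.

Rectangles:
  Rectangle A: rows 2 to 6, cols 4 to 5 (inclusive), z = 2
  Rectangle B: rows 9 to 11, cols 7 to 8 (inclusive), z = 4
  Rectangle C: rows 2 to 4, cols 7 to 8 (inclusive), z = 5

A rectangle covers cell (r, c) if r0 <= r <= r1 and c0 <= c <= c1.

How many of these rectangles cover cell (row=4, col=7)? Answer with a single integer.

Answer: 1

Derivation:
Check cell (4,7):
  A: rows 2-6 cols 4-5 -> outside (col miss)
  B: rows 9-11 cols 7-8 -> outside (row miss)
  C: rows 2-4 cols 7-8 -> covers
Count covering = 1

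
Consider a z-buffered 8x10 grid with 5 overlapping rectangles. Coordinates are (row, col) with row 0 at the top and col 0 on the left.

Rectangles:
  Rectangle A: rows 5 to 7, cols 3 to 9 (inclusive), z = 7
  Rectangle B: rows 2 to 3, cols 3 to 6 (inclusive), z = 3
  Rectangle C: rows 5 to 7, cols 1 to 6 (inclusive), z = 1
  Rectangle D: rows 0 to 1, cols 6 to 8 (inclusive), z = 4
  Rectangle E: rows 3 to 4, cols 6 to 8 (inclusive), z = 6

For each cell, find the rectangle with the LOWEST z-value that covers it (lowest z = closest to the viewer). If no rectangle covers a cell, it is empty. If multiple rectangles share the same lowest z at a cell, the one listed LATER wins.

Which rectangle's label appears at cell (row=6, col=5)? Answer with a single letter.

Answer: C

Derivation:
Check cell (6,5):
  A: rows 5-7 cols 3-9 z=7 -> covers; best now A (z=7)
  B: rows 2-3 cols 3-6 -> outside (row miss)
  C: rows 5-7 cols 1-6 z=1 -> covers; best now C (z=1)
  D: rows 0-1 cols 6-8 -> outside (row miss)
  E: rows 3-4 cols 6-8 -> outside (row miss)
Winner: C at z=1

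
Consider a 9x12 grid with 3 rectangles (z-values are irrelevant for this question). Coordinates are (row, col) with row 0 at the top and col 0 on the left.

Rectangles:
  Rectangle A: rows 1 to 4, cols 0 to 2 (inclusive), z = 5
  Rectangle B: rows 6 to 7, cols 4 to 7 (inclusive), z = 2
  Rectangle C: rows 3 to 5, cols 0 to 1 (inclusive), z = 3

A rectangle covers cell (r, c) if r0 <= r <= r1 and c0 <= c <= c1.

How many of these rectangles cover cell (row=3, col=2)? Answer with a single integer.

Answer: 1

Derivation:
Check cell (3,2):
  A: rows 1-4 cols 0-2 -> covers
  B: rows 6-7 cols 4-7 -> outside (row miss)
  C: rows 3-5 cols 0-1 -> outside (col miss)
Count covering = 1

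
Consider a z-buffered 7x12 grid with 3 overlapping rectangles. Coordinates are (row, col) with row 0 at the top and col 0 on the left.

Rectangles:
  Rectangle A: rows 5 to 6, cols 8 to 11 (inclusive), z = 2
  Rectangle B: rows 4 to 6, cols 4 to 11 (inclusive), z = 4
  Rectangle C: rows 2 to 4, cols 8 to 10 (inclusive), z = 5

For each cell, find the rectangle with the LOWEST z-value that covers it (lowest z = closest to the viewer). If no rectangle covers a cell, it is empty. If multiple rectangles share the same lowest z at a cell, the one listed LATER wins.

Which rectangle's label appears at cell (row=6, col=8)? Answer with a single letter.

Answer: A

Derivation:
Check cell (6,8):
  A: rows 5-6 cols 8-11 z=2 -> covers; best now A (z=2)
  B: rows 4-6 cols 4-11 z=4 -> covers; best now A (z=2)
  C: rows 2-4 cols 8-10 -> outside (row miss)
Winner: A at z=2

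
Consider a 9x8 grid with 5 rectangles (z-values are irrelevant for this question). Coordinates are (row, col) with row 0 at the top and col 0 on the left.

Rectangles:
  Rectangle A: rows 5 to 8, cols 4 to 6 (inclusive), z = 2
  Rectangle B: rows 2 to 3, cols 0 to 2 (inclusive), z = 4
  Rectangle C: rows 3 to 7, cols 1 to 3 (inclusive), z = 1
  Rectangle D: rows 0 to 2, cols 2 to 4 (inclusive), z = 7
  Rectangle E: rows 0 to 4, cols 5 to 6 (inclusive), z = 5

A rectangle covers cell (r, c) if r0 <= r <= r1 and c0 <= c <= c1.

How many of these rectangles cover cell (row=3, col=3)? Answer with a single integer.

Answer: 1

Derivation:
Check cell (3,3):
  A: rows 5-8 cols 4-6 -> outside (row miss)
  B: rows 2-3 cols 0-2 -> outside (col miss)
  C: rows 3-7 cols 1-3 -> covers
  D: rows 0-2 cols 2-4 -> outside (row miss)
  E: rows 0-4 cols 5-6 -> outside (col miss)
Count covering = 1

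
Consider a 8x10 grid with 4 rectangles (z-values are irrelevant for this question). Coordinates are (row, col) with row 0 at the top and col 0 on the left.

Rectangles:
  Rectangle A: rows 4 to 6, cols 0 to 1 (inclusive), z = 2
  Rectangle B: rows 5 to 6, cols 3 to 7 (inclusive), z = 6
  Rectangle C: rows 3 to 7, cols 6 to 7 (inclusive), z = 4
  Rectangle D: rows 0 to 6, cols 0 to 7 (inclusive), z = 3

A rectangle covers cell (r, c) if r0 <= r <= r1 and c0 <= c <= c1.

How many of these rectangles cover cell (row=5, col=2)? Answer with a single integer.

Check cell (5,2):
  A: rows 4-6 cols 0-1 -> outside (col miss)
  B: rows 5-6 cols 3-7 -> outside (col miss)
  C: rows 3-7 cols 6-7 -> outside (col miss)
  D: rows 0-6 cols 0-7 -> covers
Count covering = 1

Answer: 1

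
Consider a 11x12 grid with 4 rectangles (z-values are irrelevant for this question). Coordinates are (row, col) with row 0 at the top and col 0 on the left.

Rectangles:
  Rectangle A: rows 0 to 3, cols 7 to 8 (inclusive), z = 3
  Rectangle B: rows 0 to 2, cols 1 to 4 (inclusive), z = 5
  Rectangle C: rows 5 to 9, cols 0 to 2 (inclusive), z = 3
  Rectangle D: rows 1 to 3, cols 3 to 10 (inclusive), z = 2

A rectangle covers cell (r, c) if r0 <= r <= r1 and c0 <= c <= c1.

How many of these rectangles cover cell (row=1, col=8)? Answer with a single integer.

Check cell (1,8):
  A: rows 0-3 cols 7-8 -> covers
  B: rows 0-2 cols 1-4 -> outside (col miss)
  C: rows 5-9 cols 0-2 -> outside (row miss)
  D: rows 1-3 cols 3-10 -> covers
Count covering = 2

Answer: 2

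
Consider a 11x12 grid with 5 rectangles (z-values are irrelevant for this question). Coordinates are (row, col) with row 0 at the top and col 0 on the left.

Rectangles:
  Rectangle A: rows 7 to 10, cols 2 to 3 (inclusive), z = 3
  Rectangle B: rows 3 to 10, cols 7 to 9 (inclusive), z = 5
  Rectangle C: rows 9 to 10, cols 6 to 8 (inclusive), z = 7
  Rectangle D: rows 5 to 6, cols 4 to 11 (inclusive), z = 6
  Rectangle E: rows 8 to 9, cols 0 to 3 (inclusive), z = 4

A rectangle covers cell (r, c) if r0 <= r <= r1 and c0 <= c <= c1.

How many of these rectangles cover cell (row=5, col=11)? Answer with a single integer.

Answer: 1

Derivation:
Check cell (5,11):
  A: rows 7-10 cols 2-3 -> outside (row miss)
  B: rows 3-10 cols 7-9 -> outside (col miss)
  C: rows 9-10 cols 6-8 -> outside (row miss)
  D: rows 5-6 cols 4-11 -> covers
  E: rows 8-9 cols 0-3 -> outside (row miss)
Count covering = 1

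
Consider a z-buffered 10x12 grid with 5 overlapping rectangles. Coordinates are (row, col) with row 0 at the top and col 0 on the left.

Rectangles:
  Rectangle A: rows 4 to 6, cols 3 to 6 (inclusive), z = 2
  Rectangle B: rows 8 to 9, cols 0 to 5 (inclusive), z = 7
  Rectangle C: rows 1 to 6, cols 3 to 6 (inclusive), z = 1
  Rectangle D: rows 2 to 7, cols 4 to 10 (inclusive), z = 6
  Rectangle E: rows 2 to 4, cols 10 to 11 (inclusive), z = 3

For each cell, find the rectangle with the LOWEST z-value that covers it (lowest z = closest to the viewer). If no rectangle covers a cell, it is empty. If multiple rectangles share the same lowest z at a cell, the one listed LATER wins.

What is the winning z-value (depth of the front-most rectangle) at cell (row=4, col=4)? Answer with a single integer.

Check cell (4,4):
  A: rows 4-6 cols 3-6 z=2 -> covers; best now A (z=2)
  B: rows 8-9 cols 0-5 -> outside (row miss)
  C: rows 1-6 cols 3-6 z=1 -> covers; best now C (z=1)
  D: rows 2-7 cols 4-10 z=6 -> covers; best now C (z=1)
  E: rows 2-4 cols 10-11 -> outside (col miss)
Winner: C at z=1

Answer: 1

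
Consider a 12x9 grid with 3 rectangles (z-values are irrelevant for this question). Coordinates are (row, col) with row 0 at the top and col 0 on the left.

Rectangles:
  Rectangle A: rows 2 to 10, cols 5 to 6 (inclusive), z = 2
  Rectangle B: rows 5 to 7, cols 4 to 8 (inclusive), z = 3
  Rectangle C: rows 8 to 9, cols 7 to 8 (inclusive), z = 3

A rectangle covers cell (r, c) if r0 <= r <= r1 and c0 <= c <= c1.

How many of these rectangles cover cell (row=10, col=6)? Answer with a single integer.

Answer: 1

Derivation:
Check cell (10,6):
  A: rows 2-10 cols 5-6 -> covers
  B: rows 5-7 cols 4-8 -> outside (row miss)
  C: rows 8-9 cols 7-8 -> outside (row miss)
Count covering = 1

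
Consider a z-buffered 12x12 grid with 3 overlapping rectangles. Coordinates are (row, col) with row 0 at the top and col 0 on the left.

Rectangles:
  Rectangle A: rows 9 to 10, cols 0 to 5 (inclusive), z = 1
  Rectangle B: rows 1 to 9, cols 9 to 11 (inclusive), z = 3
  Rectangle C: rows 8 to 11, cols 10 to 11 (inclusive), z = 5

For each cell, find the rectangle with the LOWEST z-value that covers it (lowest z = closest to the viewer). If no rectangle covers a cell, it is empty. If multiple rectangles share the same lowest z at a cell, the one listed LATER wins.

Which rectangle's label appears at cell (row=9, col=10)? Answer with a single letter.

Answer: B

Derivation:
Check cell (9,10):
  A: rows 9-10 cols 0-5 -> outside (col miss)
  B: rows 1-9 cols 9-11 z=3 -> covers; best now B (z=3)
  C: rows 8-11 cols 10-11 z=5 -> covers; best now B (z=3)
Winner: B at z=3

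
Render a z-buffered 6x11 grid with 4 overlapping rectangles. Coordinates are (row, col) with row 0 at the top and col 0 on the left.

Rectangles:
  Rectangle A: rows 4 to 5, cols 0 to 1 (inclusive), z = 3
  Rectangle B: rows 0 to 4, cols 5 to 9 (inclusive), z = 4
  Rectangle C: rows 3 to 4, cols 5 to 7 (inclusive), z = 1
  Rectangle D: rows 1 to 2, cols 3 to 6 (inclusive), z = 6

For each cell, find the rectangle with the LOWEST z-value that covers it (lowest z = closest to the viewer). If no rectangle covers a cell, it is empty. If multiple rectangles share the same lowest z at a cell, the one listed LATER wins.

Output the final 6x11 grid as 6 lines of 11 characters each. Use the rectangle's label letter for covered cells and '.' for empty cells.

.....BBBBB.
...DDBBBBB.
...DDBBBBB.
.....CCCBB.
AA...CCCBB.
AA.........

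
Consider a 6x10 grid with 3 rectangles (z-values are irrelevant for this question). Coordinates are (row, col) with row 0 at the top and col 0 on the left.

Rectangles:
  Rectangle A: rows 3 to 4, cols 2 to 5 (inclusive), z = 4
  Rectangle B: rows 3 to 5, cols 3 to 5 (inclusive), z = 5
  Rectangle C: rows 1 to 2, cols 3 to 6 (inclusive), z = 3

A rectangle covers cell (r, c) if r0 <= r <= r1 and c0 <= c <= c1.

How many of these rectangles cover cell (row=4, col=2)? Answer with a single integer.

Answer: 1

Derivation:
Check cell (4,2):
  A: rows 3-4 cols 2-5 -> covers
  B: rows 3-5 cols 3-5 -> outside (col miss)
  C: rows 1-2 cols 3-6 -> outside (row miss)
Count covering = 1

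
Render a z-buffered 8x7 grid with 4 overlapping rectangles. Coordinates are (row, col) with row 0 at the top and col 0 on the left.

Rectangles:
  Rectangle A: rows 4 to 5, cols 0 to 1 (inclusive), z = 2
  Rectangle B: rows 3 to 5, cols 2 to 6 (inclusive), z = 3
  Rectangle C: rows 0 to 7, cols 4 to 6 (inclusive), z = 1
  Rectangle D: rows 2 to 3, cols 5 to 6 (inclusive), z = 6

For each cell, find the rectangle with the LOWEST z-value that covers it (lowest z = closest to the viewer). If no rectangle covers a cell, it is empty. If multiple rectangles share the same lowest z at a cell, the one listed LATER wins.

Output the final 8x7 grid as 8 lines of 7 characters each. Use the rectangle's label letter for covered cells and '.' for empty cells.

....CCC
....CCC
....CCC
..BBCCC
AABBCCC
AABBCCC
....CCC
....CCC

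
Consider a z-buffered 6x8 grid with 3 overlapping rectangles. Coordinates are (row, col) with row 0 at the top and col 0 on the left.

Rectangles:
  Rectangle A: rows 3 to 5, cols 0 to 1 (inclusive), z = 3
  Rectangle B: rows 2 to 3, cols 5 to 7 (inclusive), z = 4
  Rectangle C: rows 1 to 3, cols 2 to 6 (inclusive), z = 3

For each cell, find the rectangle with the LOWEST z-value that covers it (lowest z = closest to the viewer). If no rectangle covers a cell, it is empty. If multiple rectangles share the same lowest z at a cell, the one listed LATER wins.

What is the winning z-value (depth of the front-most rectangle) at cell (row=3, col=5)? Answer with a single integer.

Answer: 3

Derivation:
Check cell (3,5):
  A: rows 3-5 cols 0-1 -> outside (col miss)
  B: rows 2-3 cols 5-7 z=4 -> covers; best now B (z=4)
  C: rows 1-3 cols 2-6 z=3 -> covers; best now C (z=3)
Winner: C at z=3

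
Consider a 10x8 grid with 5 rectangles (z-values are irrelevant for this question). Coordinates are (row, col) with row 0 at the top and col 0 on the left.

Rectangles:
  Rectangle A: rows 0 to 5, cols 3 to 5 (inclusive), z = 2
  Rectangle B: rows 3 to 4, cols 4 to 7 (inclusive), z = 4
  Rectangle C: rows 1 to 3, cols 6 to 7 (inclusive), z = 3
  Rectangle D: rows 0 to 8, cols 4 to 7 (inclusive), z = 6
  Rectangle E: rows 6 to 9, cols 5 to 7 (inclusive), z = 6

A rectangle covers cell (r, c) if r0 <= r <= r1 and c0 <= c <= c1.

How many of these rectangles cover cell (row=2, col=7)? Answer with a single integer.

Answer: 2

Derivation:
Check cell (2,7):
  A: rows 0-5 cols 3-5 -> outside (col miss)
  B: rows 3-4 cols 4-7 -> outside (row miss)
  C: rows 1-3 cols 6-7 -> covers
  D: rows 0-8 cols 4-7 -> covers
  E: rows 6-9 cols 5-7 -> outside (row miss)
Count covering = 2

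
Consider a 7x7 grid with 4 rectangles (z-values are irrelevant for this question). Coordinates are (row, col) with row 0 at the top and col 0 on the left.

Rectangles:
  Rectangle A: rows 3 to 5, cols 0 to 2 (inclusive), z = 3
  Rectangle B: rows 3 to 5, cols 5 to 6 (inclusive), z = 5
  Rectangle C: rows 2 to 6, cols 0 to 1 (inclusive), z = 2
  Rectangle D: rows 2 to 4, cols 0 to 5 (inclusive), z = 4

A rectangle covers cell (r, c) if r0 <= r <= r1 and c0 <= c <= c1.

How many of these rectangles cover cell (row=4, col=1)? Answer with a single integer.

Answer: 3

Derivation:
Check cell (4,1):
  A: rows 3-5 cols 0-2 -> covers
  B: rows 3-5 cols 5-6 -> outside (col miss)
  C: rows 2-6 cols 0-1 -> covers
  D: rows 2-4 cols 0-5 -> covers
Count covering = 3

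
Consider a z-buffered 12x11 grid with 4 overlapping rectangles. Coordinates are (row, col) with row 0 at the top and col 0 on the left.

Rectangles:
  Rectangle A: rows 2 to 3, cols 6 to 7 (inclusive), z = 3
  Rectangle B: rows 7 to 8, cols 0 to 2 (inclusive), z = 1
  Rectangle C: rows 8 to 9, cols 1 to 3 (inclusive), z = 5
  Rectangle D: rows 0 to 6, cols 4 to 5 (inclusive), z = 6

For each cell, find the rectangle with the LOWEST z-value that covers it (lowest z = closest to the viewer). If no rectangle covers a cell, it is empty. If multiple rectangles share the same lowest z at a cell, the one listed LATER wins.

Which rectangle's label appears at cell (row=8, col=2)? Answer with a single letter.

Check cell (8,2):
  A: rows 2-3 cols 6-7 -> outside (row miss)
  B: rows 7-8 cols 0-2 z=1 -> covers; best now B (z=1)
  C: rows 8-9 cols 1-3 z=5 -> covers; best now B (z=1)
  D: rows 0-6 cols 4-5 -> outside (row miss)
Winner: B at z=1

Answer: B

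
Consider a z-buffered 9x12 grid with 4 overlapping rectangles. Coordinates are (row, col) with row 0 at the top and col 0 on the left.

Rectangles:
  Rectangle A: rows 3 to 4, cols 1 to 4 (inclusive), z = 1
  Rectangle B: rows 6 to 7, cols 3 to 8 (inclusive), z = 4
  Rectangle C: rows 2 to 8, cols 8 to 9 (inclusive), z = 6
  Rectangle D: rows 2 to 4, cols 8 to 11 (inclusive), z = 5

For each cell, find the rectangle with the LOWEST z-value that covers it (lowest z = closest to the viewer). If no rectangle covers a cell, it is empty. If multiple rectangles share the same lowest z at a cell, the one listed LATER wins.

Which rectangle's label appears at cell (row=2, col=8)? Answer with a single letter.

Check cell (2,8):
  A: rows 3-4 cols 1-4 -> outside (row miss)
  B: rows 6-7 cols 3-8 -> outside (row miss)
  C: rows 2-8 cols 8-9 z=6 -> covers; best now C (z=6)
  D: rows 2-4 cols 8-11 z=5 -> covers; best now D (z=5)
Winner: D at z=5

Answer: D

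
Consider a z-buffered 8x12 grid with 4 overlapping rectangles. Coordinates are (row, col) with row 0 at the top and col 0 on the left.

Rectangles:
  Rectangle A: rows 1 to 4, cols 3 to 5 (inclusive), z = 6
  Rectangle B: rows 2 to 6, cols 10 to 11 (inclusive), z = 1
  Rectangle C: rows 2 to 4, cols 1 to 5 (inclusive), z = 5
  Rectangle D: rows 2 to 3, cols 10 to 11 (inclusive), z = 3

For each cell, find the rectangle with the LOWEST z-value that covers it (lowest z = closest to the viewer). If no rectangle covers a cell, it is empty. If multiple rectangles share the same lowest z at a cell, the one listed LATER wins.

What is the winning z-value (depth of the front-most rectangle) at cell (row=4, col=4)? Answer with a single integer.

Answer: 5

Derivation:
Check cell (4,4):
  A: rows 1-4 cols 3-5 z=6 -> covers; best now A (z=6)
  B: rows 2-6 cols 10-11 -> outside (col miss)
  C: rows 2-4 cols 1-5 z=5 -> covers; best now C (z=5)
  D: rows 2-3 cols 10-11 -> outside (row miss)
Winner: C at z=5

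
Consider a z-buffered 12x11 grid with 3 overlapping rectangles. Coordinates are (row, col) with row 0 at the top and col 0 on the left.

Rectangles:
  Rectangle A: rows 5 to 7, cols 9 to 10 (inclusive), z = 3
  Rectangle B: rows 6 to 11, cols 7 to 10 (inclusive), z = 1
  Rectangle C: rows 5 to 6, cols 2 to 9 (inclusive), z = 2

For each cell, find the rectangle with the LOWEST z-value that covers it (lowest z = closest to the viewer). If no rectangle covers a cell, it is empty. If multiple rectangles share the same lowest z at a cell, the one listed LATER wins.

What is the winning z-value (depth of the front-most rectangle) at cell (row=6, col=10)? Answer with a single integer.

Check cell (6,10):
  A: rows 5-7 cols 9-10 z=3 -> covers; best now A (z=3)
  B: rows 6-11 cols 7-10 z=1 -> covers; best now B (z=1)
  C: rows 5-6 cols 2-9 -> outside (col miss)
Winner: B at z=1

Answer: 1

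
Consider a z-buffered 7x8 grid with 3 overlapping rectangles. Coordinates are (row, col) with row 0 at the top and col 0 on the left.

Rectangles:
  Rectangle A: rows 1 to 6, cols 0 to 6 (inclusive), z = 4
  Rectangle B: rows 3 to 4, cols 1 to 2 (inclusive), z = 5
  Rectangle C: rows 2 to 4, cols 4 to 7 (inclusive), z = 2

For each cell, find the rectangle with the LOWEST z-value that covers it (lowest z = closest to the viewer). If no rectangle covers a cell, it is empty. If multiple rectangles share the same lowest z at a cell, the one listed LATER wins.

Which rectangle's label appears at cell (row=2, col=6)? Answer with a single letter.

Check cell (2,6):
  A: rows 1-6 cols 0-6 z=4 -> covers; best now A (z=4)
  B: rows 3-4 cols 1-2 -> outside (row miss)
  C: rows 2-4 cols 4-7 z=2 -> covers; best now C (z=2)
Winner: C at z=2

Answer: C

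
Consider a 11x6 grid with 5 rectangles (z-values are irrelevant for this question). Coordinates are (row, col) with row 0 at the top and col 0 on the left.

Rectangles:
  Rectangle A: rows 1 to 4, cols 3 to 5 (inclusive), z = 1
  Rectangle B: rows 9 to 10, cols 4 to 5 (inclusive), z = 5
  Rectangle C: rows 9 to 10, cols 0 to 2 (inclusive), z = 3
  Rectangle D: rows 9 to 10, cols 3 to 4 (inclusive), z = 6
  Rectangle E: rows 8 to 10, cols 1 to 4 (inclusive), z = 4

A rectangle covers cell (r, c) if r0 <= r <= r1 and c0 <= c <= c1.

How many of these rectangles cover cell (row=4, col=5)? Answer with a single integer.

Check cell (4,5):
  A: rows 1-4 cols 3-5 -> covers
  B: rows 9-10 cols 4-5 -> outside (row miss)
  C: rows 9-10 cols 0-2 -> outside (row miss)
  D: rows 9-10 cols 3-4 -> outside (row miss)
  E: rows 8-10 cols 1-4 -> outside (row miss)
Count covering = 1

Answer: 1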